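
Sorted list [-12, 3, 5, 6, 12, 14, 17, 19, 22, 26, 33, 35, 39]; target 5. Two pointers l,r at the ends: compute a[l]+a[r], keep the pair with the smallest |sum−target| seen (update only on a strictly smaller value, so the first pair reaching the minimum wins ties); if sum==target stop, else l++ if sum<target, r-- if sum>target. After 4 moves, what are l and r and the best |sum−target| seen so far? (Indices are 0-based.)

l=0 r=12: -12+39=27 d=22 *, r--
l=0 r=11: -12+35=23 d=18 *, r--
l=0 r=10: -12+33=21 d=16 *, r--
l=0 r=9: -12+26=14 d=9 *, r--

l=0, r=8, best |Δ|=9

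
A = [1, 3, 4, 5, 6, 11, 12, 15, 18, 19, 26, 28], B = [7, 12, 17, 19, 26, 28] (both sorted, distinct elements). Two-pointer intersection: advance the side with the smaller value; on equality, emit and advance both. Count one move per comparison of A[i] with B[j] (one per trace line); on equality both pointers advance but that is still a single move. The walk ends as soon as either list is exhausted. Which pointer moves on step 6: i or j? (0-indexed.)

i=0 j=0: 1<7, i++
i=1 j=0: 3<7, i++
i=2 j=0: 4<7, i++
i=3 j=0: 5<7, i++
i=4 j=0: 6<7, i++
i=5 j=0: 11>7, j++

j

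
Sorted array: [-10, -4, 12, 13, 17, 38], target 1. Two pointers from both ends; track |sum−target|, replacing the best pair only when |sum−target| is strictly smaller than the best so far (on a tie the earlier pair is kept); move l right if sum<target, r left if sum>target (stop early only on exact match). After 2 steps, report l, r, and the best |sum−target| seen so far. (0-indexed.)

l=0 r=5: -10+38=28 d=27 *, r--
l=0 r=4: -10+17=7 d=6 *, r--

l=0, r=3, best |Δ|=6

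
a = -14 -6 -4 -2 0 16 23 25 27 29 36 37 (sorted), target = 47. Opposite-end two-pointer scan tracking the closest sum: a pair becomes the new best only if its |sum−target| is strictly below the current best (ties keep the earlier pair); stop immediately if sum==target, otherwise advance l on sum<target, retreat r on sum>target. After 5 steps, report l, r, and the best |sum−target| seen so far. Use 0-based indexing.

[0,11] -14+37=23 d=24 * → l++
[1,11] -6+37=31 d=16 * → l++
[2,11] -4+37=33 d=14 * → l++
[3,11] -2+37=35 d=12 * → l++
[4,11] 0+37=37 d=10 * → l++

l=5, r=11, best |Δ|=10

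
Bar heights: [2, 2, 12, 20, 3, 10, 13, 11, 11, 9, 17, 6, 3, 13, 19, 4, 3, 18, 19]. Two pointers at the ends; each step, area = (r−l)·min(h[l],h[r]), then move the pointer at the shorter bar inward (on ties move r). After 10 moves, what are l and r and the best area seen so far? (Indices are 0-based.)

l=3, r=11, best area=285

l=0 r=18: min(2,19)*18=36 best=36 *, l++
l=1 r=18: min(2,19)*17=34 best=36, l++
l=2 r=18: min(12,19)*16=192 best=192 *, l++
l=3 r=18: min(20,19)*15=285 best=285 *, r--
l=3 r=17: min(20,18)*14=252 best=285, r--
l=3 r=16: min(20,3)*13=39 best=285, r--
l=3 r=15: min(20,4)*12=48 best=285, r--
l=3 r=14: min(20,19)*11=209 best=285, r--
l=3 r=13: min(20,13)*10=130 best=285, r--
l=3 r=12: min(20,3)*9=27 best=285, r--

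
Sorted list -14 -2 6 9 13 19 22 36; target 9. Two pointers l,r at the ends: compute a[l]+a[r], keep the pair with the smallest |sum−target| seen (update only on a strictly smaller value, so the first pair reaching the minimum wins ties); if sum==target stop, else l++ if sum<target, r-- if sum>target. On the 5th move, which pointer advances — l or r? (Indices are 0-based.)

l=0 r=7: -14+36=22 d=13 *, r--
l=0 r=6: -14+22=8 d=1 *, l++
l=1 r=6: -2+22=20 d=11, r--
l=1 r=5: -2+19=17 d=8, r--
l=1 r=4: -2+13=11 d=2, r--

r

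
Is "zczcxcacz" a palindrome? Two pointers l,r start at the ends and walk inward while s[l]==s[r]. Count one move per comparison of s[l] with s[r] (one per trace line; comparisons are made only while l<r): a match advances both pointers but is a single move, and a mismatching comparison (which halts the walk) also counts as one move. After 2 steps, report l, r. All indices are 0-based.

[0,8] 'z'=='z' → l++,r--
[1,7] 'c'=='c' → l++,r--

l=2, r=6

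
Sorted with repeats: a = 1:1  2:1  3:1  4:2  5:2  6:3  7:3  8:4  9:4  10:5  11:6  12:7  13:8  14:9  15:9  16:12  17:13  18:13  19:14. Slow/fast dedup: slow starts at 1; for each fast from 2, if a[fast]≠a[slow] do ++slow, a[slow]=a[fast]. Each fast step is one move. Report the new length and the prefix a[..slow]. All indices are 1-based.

length 12; prefix = [1, 2, 3, 4, 5, 6, 7, 8, 9, 12, 13, 14]

slow=1 fast=2: a[fast]=1=a[slow] dup, fast++
slow=1 fast=3: a[fast]=1=a[slow] dup, fast++
slow=1 fast=4: a[fast]=2≠a[slow]=1 write a[2]=2, slow++,fast++
slow=2 fast=5: a[fast]=2=a[slow] dup, fast++
slow=2 fast=6: a[fast]=3≠a[slow]=2 write a[3]=3, slow++,fast++
slow=3 fast=7: a[fast]=3=a[slow] dup, fast++
slow=3 fast=8: a[fast]=4≠a[slow]=3 write a[4]=4, slow++,fast++
slow=4 fast=9: a[fast]=4=a[slow] dup, fast++
slow=4 fast=10: a[fast]=5≠a[slow]=4 write a[5]=5, slow++,fast++
slow=5 fast=11: a[fast]=6≠a[slow]=5 write a[6]=6, slow++,fast++
slow=6 fast=12: a[fast]=7≠a[slow]=6 write a[7]=7, slow++,fast++
slow=7 fast=13: a[fast]=8≠a[slow]=7 write a[8]=8, slow++,fast++
slow=8 fast=14: a[fast]=9≠a[slow]=8 write a[9]=9, slow++,fast++
slow=9 fast=15: a[fast]=9=a[slow] dup, fast++
slow=9 fast=16: a[fast]=12≠a[slow]=9 write a[10]=12, slow++,fast++
slow=10 fast=17: a[fast]=13≠a[slow]=12 write a[11]=13, slow++,fast++
slow=11 fast=18: a[fast]=13=a[slow] dup, fast++
slow=11 fast=19: a[fast]=14≠a[slow]=13 write a[12]=14, slow++,fast++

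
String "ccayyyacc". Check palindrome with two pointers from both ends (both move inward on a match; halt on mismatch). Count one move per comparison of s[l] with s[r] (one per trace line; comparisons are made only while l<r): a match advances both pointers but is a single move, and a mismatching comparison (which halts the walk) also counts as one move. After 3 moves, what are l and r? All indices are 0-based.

l=3, r=5

[0,8] 'c'=='c' → l++,r--
[1,7] 'c'=='c' → l++,r--
[2,6] 'a'=='a' → l++,r--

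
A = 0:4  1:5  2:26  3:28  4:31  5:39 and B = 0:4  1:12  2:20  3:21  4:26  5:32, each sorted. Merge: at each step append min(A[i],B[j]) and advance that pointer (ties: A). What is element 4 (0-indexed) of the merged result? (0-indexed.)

merged[4] = 20

i=0 j=0: A[i]=4<=B[j]=4 take 4, i++
i=1 j=0: A[i]=5>B[j]=4 take 4, j++
i=1 j=1: A[i]=5<=B[j]=12 take 5, i++
i=2 j=1: A[i]=26>B[j]=12 take 12, j++
i=2 j=2: A[i]=26>B[j]=20 take 20, j++
i=2 j=3: A[i]=26>B[j]=21 take 21, j++
i=2 j=4: A[i]=26<=B[j]=26 take 26, i++
i=3 j=4: A[i]=28>B[j]=26 take 26, j++
i=3 j=5: A[i]=28<=B[j]=32 take 28, i++
i=4 j=5: A[i]=31<=B[j]=32 take 31, i++
i=5 j=5: A[i]=39>B[j]=32 take 32, j++
i=5 j=6: B done, take A[i]=39, i++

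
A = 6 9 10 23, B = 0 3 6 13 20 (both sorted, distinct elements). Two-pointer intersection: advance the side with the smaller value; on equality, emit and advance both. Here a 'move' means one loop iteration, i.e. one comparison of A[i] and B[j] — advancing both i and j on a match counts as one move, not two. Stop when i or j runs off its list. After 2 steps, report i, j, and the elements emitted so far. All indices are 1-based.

[i=1,j=1] 6>0 → j++
[i=1,j=2] 6>3 → j++

i=1, j=3, emitted=[]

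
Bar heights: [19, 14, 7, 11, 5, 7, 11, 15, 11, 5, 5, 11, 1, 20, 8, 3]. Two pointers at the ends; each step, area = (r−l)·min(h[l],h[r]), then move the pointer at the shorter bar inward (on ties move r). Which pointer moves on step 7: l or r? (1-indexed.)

l=1 r=16: min(19,3)*15=45 best=45 *, r--
l=1 r=15: min(19,8)*14=112 best=112 *, r--
l=1 r=14: min(19,20)*13=247 best=247 *, l++
l=2 r=14: min(14,20)*12=168 best=247, l++
l=3 r=14: min(7,20)*11=77 best=247, l++
l=4 r=14: min(11,20)*10=110 best=247, l++
l=5 r=14: min(5,20)*9=45 best=247, l++

l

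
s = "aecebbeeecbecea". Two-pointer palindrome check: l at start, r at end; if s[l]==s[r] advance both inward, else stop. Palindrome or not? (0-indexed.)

[0,14] 'a'=='a' → l++,r--
[1,13] 'e'=='e' → l++,r--
[2,12] 'c'=='c' → l++,r--
[3,11] 'e'=='e' → l++,r--
[4,10] 'b'=='b' → l++,r--
[5,9] 'b'!='c' → stop

not a palindrome (mismatch at 5,9)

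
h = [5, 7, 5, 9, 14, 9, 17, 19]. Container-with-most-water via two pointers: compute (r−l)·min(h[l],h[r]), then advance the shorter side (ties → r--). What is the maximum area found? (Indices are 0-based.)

max area = 42

[0,7] min(5,19)*7=35 best=35 * → l++
[1,7] min(7,19)*6=42 best=42 * → l++
[2,7] min(5,19)*5=25 best=42 → l++
[3,7] min(9,19)*4=36 best=42 → l++
[4,7] min(14,19)*3=42 best=42 → l++
[5,7] min(9,19)*2=18 best=42 → l++
[6,7] min(17,19)*1=17 best=42 → l++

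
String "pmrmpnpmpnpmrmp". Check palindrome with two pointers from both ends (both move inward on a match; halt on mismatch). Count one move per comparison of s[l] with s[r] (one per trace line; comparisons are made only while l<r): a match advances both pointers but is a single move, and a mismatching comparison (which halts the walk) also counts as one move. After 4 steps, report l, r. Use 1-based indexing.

l=1 r=15: 'p'=='p', l++,r--
l=2 r=14: 'm'=='m', l++,r--
l=3 r=13: 'r'=='r', l++,r--
l=4 r=12: 'm'=='m', l++,r--

l=5, r=11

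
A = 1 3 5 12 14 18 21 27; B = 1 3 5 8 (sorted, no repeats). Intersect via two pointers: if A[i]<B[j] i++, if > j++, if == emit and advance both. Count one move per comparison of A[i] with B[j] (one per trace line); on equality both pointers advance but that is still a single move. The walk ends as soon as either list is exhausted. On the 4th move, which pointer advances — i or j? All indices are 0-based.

j

[i=0,j=0] 1==1 emit → i++,j++
[i=1,j=1] 3==3 emit → i++,j++
[i=2,j=2] 5==5 emit → i++,j++
[i=3,j=3] 12>8 → j++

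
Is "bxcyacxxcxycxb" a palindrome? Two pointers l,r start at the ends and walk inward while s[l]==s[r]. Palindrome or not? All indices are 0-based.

not a palindrome (mismatch at 4,9)

l=0 r=13: 'b'=='b', l++,r--
l=1 r=12: 'x'=='x', l++,r--
l=2 r=11: 'c'=='c', l++,r--
l=3 r=10: 'y'=='y', l++,r--
l=4 r=9: 'a'!='x', stop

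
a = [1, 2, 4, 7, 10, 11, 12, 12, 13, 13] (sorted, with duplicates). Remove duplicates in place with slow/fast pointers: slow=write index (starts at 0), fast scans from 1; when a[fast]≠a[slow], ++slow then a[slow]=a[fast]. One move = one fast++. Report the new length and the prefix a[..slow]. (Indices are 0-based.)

length 8; prefix = [1, 2, 4, 7, 10, 11, 12, 13]

slow=0 fast=1: a[fast]=2≠a[slow]=1 write a[1]=2, slow++,fast++
slow=1 fast=2: a[fast]=4≠a[slow]=2 write a[2]=4, slow++,fast++
slow=2 fast=3: a[fast]=7≠a[slow]=4 write a[3]=7, slow++,fast++
slow=3 fast=4: a[fast]=10≠a[slow]=7 write a[4]=10, slow++,fast++
slow=4 fast=5: a[fast]=11≠a[slow]=10 write a[5]=11, slow++,fast++
slow=5 fast=6: a[fast]=12≠a[slow]=11 write a[6]=12, slow++,fast++
slow=6 fast=7: a[fast]=12=a[slow] dup, fast++
slow=6 fast=8: a[fast]=13≠a[slow]=12 write a[7]=13, slow++,fast++
slow=7 fast=9: a[fast]=13=a[slow] dup, fast++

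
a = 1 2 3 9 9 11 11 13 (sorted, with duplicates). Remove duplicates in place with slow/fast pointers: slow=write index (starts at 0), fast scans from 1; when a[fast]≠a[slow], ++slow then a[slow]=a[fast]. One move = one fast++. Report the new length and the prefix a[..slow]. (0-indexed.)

slow=0 fast=1: a[fast]=2≠a[slow]=1 write a[1]=2, slow++,fast++
slow=1 fast=2: a[fast]=3≠a[slow]=2 write a[2]=3, slow++,fast++
slow=2 fast=3: a[fast]=9≠a[slow]=3 write a[3]=9, slow++,fast++
slow=3 fast=4: a[fast]=9=a[slow] dup, fast++
slow=3 fast=5: a[fast]=11≠a[slow]=9 write a[4]=11, slow++,fast++
slow=4 fast=6: a[fast]=11=a[slow] dup, fast++
slow=4 fast=7: a[fast]=13≠a[slow]=11 write a[5]=13, slow++,fast++

length 6; prefix = [1, 2, 3, 9, 11, 13]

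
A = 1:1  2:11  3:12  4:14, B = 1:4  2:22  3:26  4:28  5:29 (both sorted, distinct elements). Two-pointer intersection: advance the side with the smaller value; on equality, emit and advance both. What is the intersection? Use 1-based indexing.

intersection = []

i=1 j=1: 1<4, i++
i=2 j=1: 11>4, j++
i=2 j=2: 11<22, i++
i=3 j=2: 12<22, i++
i=4 j=2: 14<22, i++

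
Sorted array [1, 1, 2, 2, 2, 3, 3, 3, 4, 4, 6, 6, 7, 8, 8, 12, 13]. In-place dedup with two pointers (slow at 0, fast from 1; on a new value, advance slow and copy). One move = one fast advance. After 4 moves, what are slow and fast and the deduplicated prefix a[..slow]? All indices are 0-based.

(s=0,f=1) a[fast]=1=a[slow] dup → fast++
(s=0,f=2) a[fast]=2≠a[slow]=1 write a[1]=2 → slow++,fast++
(s=1,f=3) a[fast]=2=a[slow] dup → fast++
(s=1,f=4) a[fast]=2=a[slow] dup → fast++

slow=1, fast=5, prefix=[1, 2]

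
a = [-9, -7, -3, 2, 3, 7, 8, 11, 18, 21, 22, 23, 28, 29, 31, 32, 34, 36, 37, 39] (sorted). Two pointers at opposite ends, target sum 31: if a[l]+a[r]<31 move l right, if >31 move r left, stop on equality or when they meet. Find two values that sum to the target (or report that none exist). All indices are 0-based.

(-3, 34)

[0,19] -9+39=30 <31 → l++
[1,19] -7+39=32 >31 → r--
[1,18] -7+37=30 <31 → l++
[2,18] -3+37=34 >31 → r--
[2,17] -3+36=33 >31 → r--
[2,16] -3+34=31 → found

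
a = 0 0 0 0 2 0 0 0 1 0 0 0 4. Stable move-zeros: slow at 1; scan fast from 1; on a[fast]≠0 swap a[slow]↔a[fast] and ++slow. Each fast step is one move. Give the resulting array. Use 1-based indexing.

(s=1,f=1) a[fast]=0 → fast++
(s=1,f=2) a[fast]=0 → fast++
(s=1,f=3) a[fast]=0 → fast++
(s=1,f=4) a[fast]=0 → fast++
(s=1,f=5) a[fast]=2≠0 swap→a[1]=2 → slow++,fast++
(s=2,f=6) a[fast]=0 → fast++
(s=2,f=7) a[fast]=0 → fast++
(s=2,f=8) a[fast]=0 → fast++
(s=2,f=9) a[fast]=1≠0 swap→a[2]=1 → slow++,fast++
(s=3,f=10) a[fast]=0 → fast++
(s=3,f=11) a[fast]=0 → fast++
(s=3,f=12) a[fast]=0 → fast++
(s=3,f=13) a[fast]=4≠0 swap→a[3]=4 → slow++,fast++

[2, 1, 4, 0, 0, 0, 0, 0, 0, 0, 0, 0, 0]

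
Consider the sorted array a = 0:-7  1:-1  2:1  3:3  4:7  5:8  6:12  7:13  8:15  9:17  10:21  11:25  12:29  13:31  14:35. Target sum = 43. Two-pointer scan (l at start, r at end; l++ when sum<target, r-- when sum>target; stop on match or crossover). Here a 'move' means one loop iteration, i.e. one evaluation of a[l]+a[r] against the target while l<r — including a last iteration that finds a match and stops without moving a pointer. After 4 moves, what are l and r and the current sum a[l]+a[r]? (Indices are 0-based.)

l=4, r=14, sum=42

[0,14] -7+35=28 <43 → l++
[1,14] -1+35=34 <43 → l++
[2,14] 1+35=36 <43 → l++
[3,14] 3+35=38 <43 → l++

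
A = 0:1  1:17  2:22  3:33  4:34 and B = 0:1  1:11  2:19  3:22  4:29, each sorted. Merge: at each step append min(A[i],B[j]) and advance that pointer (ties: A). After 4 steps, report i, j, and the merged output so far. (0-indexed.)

[i=0,j=0] A[i]=1<=B[j]=1 take 1 → i++
[i=1,j=0] A[i]=17>B[j]=1 take 1 → j++
[i=1,j=1] A[i]=17>B[j]=11 take 11 → j++
[i=1,j=2] A[i]=17<=B[j]=19 take 17 → i++

i=2, j=2, merged so far=[1, 1, 11, 17]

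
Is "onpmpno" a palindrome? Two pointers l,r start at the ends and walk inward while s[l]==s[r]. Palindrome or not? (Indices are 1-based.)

palindrome

l=1 r=7: 'o'=='o', l++,r--
l=2 r=6: 'n'=='n', l++,r--
l=3 r=5: 'p'=='p', l++,r--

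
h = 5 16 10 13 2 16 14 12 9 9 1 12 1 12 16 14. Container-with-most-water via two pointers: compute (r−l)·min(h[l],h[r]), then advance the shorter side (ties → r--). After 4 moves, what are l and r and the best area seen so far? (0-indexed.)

l=1, r=12, best area=208

l=0 r=15: min(5,14)*15=75 best=75 *, l++
l=1 r=15: min(16,14)*14=196 best=196 *, r--
l=1 r=14: min(16,16)*13=208 best=208 *, r--
l=1 r=13: min(16,12)*12=144 best=208, r--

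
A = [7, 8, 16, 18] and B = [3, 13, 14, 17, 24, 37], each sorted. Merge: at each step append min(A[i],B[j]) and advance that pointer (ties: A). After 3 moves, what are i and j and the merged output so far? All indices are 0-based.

i=2, j=1, merged so far=[3, 7, 8]

[i=0,j=0] A[i]=7>B[j]=3 take 3 → j++
[i=0,j=1] A[i]=7<=B[j]=13 take 7 → i++
[i=1,j=1] A[i]=8<=B[j]=13 take 8 → i++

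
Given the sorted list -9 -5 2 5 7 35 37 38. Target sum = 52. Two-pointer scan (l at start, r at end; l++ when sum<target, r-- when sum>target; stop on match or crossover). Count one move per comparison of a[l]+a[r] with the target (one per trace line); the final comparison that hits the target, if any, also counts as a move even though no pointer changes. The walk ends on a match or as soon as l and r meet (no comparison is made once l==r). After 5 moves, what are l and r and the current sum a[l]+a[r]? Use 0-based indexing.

[0,7] -9+38=29 <52 → l++
[1,7] -5+38=33 <52 → l++
[2,7] 2+38=40 <52 → l++
[3,7] 5+38=43 <52 → l++
[4,7] 7+38=45 <52 → l++

l=5, r=7, sum=73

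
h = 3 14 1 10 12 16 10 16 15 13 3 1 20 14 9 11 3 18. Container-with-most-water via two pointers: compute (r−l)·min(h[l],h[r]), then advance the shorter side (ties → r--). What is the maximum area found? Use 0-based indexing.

max area = 224

[0,17] min(3,18)*17=51 best=51 * → l++
[1,17] min(14,18)*16=224 best=224 * → l++
[2,17] min(1,18)*15=15 best=224 → l++
[3,17] min(10,18)*14=140 best=224 → l++
[4,17] min(12,18)*13=156 best=224 → l++
[5,17] min(16,18)*12=192 best=224 → l++
[6,17] min(10,18)*11=110 best=224 → l++
[7,17] min(16,18)*10=160 best=224 → l++
[8,17] min(15,18)*9=135 best=224 → l++
[9,17] min(13,18)*8=104 best=224 → l++
[10,17] min(3,18)*7=21 best=224 → l++
[11,17] min(1,18)*6=6 best=224 → l++
[12,17] min(20,18)*5=90 best=224 → r--
[12,16] min(20,3)*4=12 best=224 → r--
[12,15] min(20,11)*3=33 best=224 → r--
[12,14] min(20,9)*2=18 best=224 → r--
[12,13] min(20,14)*1=14 best=224 → r--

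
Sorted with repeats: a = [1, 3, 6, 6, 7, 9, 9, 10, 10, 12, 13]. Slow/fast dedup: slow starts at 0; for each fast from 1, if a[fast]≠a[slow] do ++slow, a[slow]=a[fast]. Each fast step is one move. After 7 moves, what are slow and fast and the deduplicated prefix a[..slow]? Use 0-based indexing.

slow=0 fast=1: a[fast]=3≠a[slow]=1 write a[1]=3, slow++,fast++
slow=1 fast=2: a[fast]=6≠a[slow]=3 write a[2]=6, slow++,fast++
slow=2 fast=3: a[fast]=6=a[slow] dup, fast++
slow=2 fast=4: a[fast]=7≠a[slow]=6 write a[3]=7, slow++,fast++
slow=3 fast=5: a[fast]=9≠a[slow]=7 write a[4]=9, slow++,fast++
slow=4 fast=6: a[fast]=9=a[slow] dup, fast++
slow=4 fast=7: a[fast]=10≠a[slow]=9 write a[5]=10, slow++,fast++

slow=5, fast=8, prefix=[1, 3, 6, 7, 9, 10]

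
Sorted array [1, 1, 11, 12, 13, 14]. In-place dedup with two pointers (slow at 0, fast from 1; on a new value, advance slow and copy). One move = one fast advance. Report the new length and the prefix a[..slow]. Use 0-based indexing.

slow=0 fast=1: a[fast]=1=a[slow] dup, fast++
slow=0 fast=2: a[fast]=11≠a[slow]=1 write a[1]=11, slow++,fast++
slow=1 fast=3: a[fast]=12≠a[slow]=11 write a[2]=12, slow++,fast++
slow=2 fast=4: a[fast]=13≠a[slow]=12 write a[3]=13, slow++,fast++
slow=3 fast=5: a[fast]=14≠a[slow]=13 write a[4]=14, slow++,fast++

length 5; prefix = [1, 11, 12, 13, 14]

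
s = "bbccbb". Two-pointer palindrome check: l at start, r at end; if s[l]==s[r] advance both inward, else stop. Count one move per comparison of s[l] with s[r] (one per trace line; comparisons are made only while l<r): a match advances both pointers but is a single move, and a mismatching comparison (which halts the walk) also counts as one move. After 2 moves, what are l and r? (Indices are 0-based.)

l=2, r=3

l=0 r=5: 'b'=='b', l++,r--
l=1 r=4: 'b'=='b', l++,r--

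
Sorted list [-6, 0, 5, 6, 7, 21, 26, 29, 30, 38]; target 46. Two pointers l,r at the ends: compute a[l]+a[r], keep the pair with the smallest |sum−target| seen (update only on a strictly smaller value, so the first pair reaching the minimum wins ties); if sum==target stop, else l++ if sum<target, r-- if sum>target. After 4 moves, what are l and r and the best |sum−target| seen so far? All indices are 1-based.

[1,10] -6+38=32 d=14 * → l++
[2,10] 0+38=38 d=8 * → l++
[3,10] 5+38=43 d=3 * → l++
[4,10] 6+38=44 d=2 * → l++

l=5, r=10, best |Δ|=2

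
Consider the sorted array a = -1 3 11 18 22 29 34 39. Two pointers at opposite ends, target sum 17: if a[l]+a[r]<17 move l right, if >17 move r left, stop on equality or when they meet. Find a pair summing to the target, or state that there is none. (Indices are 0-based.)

(-1, 18)

[0,7] -1+39=38 >17 → r--
[0,6] -1+34=33 >17 → r--
[0,5] -1+29=28 >17 → r--
[0,4] -1+22=21 >17 → r--
[0,3] -1+18=17 → found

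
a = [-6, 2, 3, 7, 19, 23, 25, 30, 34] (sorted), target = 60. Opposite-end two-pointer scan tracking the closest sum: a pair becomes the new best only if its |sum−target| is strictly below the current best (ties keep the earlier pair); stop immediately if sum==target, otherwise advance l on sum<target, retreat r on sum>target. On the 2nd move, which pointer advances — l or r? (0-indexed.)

l=0 r=8: -6+34=28 d=32 *, l++
l=1 r=8: 2+34=36 d=24 *, l++

l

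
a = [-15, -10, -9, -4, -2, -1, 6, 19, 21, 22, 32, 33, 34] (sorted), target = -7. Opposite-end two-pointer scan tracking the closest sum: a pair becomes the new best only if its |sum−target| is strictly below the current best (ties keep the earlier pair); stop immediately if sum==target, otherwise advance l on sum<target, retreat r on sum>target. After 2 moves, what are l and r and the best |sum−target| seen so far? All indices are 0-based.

[0,12] -15+34=19 d=26 * → r--
[0,11] -15+33=18 d=25 * → r--

l=0, r=10, best |Δ|=25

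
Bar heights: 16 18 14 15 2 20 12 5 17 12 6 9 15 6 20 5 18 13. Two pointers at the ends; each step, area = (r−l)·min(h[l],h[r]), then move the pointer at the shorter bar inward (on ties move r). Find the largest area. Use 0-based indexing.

max area = 270

[0,17] min(16,13)*17=221 best=221 * → r--
[0,16] min(16,18)*16=256 best=256 * → l++
[1,16] min(18,18)*15=270 best=270 * → r--
[1,15] min(18,5)*14=70 best=270 → r--
[1,14] min(18,20)*13=234 best=270 → l++
[2,14] min(14,20)*12=168 best=270 → l++
[3,14] min(15,20)*11=165 best=270 → l++
[4,14] min(2,20)*10=20 best=270 → l++
[5,14] min(20,20)*9=180 best=270 → r--
[5,13] min(20,6)*8=48 best=270 → r--
[5,12] min(20,15)*7=105 best=270 → r--
[5,11] min(20,9)*6=54 best=270 → r--
[5,10] min(20,6)*5=30 best=270 → r--
[5,9] min(20,12)*4=48 best=270 → r--
[5,8] min(20,17)*3=51 best=270 → r--
[5,7] min(20,5)*2=10 best=270 → r--
[5,6] min(20,12)*1=12 best=270 → r--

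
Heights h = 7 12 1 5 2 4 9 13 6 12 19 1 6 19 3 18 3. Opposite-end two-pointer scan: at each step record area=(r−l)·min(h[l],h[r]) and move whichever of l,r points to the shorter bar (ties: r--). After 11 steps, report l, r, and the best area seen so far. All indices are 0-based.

l=0 r=16: min(7,3)*16=48 best=48 *, r--
l=0 r=15: min(7,18)*15=105 best=105 *, l++
l=1 r=15: min(12,18)*14=168 best=168 *, l++
l=2 r=15: min(1,18)*13=13 best=168, l++
l=3 r=15: min(5,18)*12=60 best=168, l++
l=4 r=15: min(2,18)*11=22 best=168, l++
l=5 r=15: min(4,18)*10=40 best=168, l++
l=6 r=15: min(9,18)*9=81 best=168, l++
l=7 r=15: min(13,18)*8=104 best=168, l++
l=8 r=15: min(6,18)*7=42 best=168, l++
l=9 r=15: min(12,18)*6=72 best=168, l++

l=10, r=15, best area=168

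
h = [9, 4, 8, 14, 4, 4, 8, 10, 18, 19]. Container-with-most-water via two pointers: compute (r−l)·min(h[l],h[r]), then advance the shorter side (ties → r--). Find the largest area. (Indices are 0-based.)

max area = 84

[0,9] min(9,19)*9=81 best=81 * → l++
[1,9] min(4,19)*8=32 best=81 → l++
[2,9] min(8,19)*7=56 best=81 → l++
[3,9] min(14,19)*6=84 best=84 * → l++
[4,9] min(4,19)*5=20 best=84 → l++
[5,9] min(4,19)*4=16 best=84 → l++
[6,9] min(8,19)*3=24 best=84 → l++
[7,9] min(10,19)*2=20 best=84 → l++
[8,9] min(18,19)*1=18 best=84 → l++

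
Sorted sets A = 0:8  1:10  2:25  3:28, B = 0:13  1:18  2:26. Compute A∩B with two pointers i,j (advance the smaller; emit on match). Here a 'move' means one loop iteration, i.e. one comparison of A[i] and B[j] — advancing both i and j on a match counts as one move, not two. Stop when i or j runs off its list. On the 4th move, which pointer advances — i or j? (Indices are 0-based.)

j

[i=0,j=0] 8<13 → i++
[i=1,j=0] 10<13 → i++
[i=2,j=0] 25>13 → j++
[i=2,j=1] 25>18 → j++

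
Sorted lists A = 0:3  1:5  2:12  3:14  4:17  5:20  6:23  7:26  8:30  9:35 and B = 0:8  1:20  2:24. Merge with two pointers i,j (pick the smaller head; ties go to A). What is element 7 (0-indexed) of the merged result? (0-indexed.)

merged[7] = 20

i=0 j=0: A[i]=3<=B[j]=8 take 3, i++
i=1 j=0: A[i]=5<=B[j]=8 take 5, i++
i=2 j=0: A[i]=12>B[j]=8 take 8, j++
i=2 j=1: A[i]=12<=B[j]=20 take 12, i++
i=3 j=1: A[i]=14<=B[j]=20 take 14, i++
i=4 j=1: A[i]=17<=B[j]=20 take 17, i++
i=5 j=1: A[i]=20<=B[j]=20 take 20, i++
i=6 j=1: A[i]=23>B[j]=20 take 20, j++
i=6 j=2: A[i]=23<=B[j]=24 take 23, i++
i=7 j=2: A[i]=26>B[j]=24 take 24, j++
i=7 j=3: B done, take A[i]=26, i++
i=8 j=3: B done, take A[i]=30, i++
i=9 j=3: B done, take A[i]=35, i++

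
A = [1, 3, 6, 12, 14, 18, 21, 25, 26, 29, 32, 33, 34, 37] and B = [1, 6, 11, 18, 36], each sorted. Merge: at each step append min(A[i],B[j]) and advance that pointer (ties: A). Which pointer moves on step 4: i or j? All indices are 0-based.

i

i=0 j=0: A[i]=1<=B[j]=1 take 1, i++
i=1 j=0: A[i]=3>B[j]=1 take 1, j++
i=1 j=1: A[i]=3<=B[j]=6 take 3, i++
i=2 j=1: A[i]=6<=B[j]=6 take 6, i++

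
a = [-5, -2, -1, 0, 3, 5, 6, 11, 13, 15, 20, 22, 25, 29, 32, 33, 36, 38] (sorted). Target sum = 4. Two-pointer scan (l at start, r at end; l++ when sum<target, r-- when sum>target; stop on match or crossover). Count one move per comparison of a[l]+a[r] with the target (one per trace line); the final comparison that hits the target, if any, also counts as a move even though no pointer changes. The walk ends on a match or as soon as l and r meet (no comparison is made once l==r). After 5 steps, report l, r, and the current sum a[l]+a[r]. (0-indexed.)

l=0 r=17: -5+38=33 >4, r--
l=0 r=16: -5+36=31 >4, r--
l=0 r=15: -5+33=28 >4, r--
l=0 r=14: -5+32=27 >4, r--
l=0 r=13: -5+29=24 >4, r--

l=0, r=12, sum=20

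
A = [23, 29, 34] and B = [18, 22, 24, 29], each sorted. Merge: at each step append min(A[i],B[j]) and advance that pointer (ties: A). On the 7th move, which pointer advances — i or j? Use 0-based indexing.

i

i=0 j=0: A[i]=23>B[j]=18 take 18, j++
i=0 j=1: A[i]=23>B[j]=22 take 22, j++
i=0 j=2: A[i]=23<=B[j]=24 take 23, i++
i=1 j=2: A[i]=29>B[j]=24 take 24, j++
i=1 j=3: A[i]=29<=B[j]=29 take 29, i++
i=2 j=3: A[i]=34>B[j]=29 take 29, j++
i=2 j=4: B done, take A[i]=34, i++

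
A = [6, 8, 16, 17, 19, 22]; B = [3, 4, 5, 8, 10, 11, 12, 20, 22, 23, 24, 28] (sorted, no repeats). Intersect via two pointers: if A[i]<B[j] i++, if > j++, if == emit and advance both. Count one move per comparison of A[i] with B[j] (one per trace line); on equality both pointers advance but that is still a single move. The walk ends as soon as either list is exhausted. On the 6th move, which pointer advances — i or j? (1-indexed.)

i=1 j=1: 6>3, j++
i=1 j=2: 6>4, j++
i=1 j=3: 6>5, j++
i=1 j=4: 6<8, i++
i=2 j=4: 8==8 emit, i++,j++
i=3 j=5: 16>10, j++

j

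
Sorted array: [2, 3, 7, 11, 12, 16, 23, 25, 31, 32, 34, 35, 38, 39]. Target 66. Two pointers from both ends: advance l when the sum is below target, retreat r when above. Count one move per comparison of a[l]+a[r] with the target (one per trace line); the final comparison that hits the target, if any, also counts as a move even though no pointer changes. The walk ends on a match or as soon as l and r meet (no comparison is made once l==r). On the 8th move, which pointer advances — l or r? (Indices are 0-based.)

[0,13] 2+39=41 <66 → l++
[1,13] 3+39=42 <66 → l++
[2,13] 7+39=46 <66 → l++
[3,13] 11+39=50 <66 → l++
[4,13] 12+39=51 <66 → l++
[5,13] 16+39=55 <66 → l++
[6,13] 23+39=62 <66 → l++
[7,13] 25+39=64 <66 → l++

l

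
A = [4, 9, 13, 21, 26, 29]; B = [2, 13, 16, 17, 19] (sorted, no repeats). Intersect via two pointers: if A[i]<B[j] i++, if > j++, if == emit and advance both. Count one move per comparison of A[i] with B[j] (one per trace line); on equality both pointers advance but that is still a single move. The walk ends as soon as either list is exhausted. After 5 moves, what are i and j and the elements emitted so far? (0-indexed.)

i=3, j=3, emitted=[13]

[i=0,j=0] 4>2 → j++
[i=0,j=1] 4<13 → i++
[i=1,j=1] 9<13 → i++
[i=2,j=1] 13==13 emit → i++,j++
[i=3,j=2] 21>16 → j++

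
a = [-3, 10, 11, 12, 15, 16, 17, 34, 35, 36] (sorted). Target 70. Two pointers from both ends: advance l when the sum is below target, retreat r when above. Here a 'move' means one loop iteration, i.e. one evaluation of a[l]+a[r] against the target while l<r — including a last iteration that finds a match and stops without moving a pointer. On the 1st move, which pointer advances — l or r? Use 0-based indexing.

l=0 r=9: -3+36=33 <70, l++

l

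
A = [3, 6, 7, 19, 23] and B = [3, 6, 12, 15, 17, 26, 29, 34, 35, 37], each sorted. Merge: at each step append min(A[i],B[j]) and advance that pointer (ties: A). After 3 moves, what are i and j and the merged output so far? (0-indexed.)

[i=0,j=0] A[i]=3<=B[j]=3 take 3 → i++
[i=1,j=0] A[i]=6>B[j]=3 take 3 → j++
[i=1,j=1] A[i]=6<=B[j]=6 take 6 → i++

i=2, j=1, merged so far=[3, 3, 6]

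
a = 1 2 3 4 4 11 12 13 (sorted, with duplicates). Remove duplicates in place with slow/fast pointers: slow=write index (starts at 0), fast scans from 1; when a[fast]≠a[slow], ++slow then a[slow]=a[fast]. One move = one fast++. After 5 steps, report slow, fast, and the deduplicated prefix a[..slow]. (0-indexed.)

slow=0 fast=1: a[fast]=2≠a[slow]=1 write a[1]=2, slow++,fast++
slow=1 fast=2: a[fast]=3≠a[slow]=2 write a[2]=3, slow++,fast++
slow=2 fast=3: a[fast]=4≠a[slow]=3 write a[3]=4, slow++,fast++
slow=3 fast=4: a[fast]=4=a[slow] dup, fast++
slow=3 fast=5: a[fast]=11≠a[slow]=4 write a[4]=11, slow++,fast++

slow=4, fast=6, prefix=[1, 2, 3, 4, 11]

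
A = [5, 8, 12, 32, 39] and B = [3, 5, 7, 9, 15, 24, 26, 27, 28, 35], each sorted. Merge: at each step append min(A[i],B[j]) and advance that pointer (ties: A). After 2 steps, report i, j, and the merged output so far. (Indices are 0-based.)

i=1, j=1, merged so far=[3, 5]

i=0 j=0: A[i]=5>B[j]=3 take 3, j++
i=0 j=1: A[i]=5<=B[j]=5 take 5, i++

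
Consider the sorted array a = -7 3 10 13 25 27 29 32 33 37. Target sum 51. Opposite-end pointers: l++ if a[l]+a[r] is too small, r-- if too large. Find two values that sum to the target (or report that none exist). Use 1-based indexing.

no pair

[1,10] -7+37=30 <51 → l++
[2,10] 3+37=40 <51 → l++
[3,10] 10+37=47 <51 → l++
[4,10] 13+37=50 <51 → l++
[5,10] 25+37=62 >51 → r--
[5,9] 25+33=58 >51 → r--
[5,8] 25+32=57 >51 → r--
[5,7] 25+29=54 >51 → r--
[5,6] 25+27=52 >51 → r--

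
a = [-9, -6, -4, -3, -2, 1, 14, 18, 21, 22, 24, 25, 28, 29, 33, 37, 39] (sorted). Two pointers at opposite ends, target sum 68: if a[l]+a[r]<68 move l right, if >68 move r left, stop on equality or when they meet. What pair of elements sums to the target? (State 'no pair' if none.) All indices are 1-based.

[1,17] -9+39=30 <68 → l++
[2,17] -6+39=33 <68 → l++
[3,17] -4+39=35 <68 → l++
[4,17] -3+39=36 <68 → l++
[5,17] -2+39=37 <68 → l++
[6,17] 1+39=40 <68 → l++
[7,17] 14+39=53 <68 → l++
[8,17] 18+39=57 <68 → l++
[9,17] 21+39=60 <68 → l++
[10,17] 22+39=61 <68 → l++
[11,17] 24+39=63 <68 → l++
[12,17] 25+39=64 <68 → l++
[13,17] 28+39=67 <68 → l++
[14,17] 29+39=68 → found

(29, 39)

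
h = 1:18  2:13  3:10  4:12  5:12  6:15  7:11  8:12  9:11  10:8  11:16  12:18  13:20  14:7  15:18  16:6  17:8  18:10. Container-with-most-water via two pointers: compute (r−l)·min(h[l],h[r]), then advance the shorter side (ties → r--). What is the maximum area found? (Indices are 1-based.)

max area = 252

[1,18] min(18,10)*17=170 best=170 * → r--
[1,17] min(18,8)*16=128 best=170 → r--
[1,16] min(18,6)*15=90 best=170 → r--
[1,15] min(18,18)*14=252 best=252 * → r--
[1,14] min(18,7)*13=91 best=252 → r--
[1,13] min(18,20)*12=216 best=252 → l++
[2,13] min(13,20)*11=143 best=252 → l++
[3,13] min(10,20)*10=100 best=252 → l++
[4,13] min(12,20)*9=108 best=252 → l++
[5,13] min(12,20)*8=96 best=252 → l++
[6,13] min(15,20)*7=105 best=252 → l++
[7,13] min(11,20)*6=66 best=252 → l++
[8,13] min(12,20)*5=60 best=252 → l++
[9,13] min(11,20)*4=44 best=252 → l++
[10,13] min(8,20)*3=24 best=252 → l++
[11,13] min(16,20)*2=32 best=252 → l++
[12,13] min(18,20)*1=18 best=252 → l++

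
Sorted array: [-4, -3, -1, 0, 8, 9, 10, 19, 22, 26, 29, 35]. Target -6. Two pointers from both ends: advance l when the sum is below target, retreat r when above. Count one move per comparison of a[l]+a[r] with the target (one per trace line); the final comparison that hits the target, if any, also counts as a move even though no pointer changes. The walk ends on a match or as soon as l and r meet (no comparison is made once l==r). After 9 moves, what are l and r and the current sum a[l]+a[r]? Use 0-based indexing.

l=0 r=11: -4+35=31 >-6, r--
l=0 r=10: -4+29=25 >-6, r--
l=0 r=9: -4+26=22 >-6, r--
l=0 r=8: -4+22=18 >-6, r--
l=0 r=7: -4+19=15 >-6, r--
l=0 r=6: -4+10=6 >-6, r--
l=0 r=5: -4+9=5 >-6, r--
l=0 r=4: -4+8=4 >-6, r--
l=0 r=3: -4+0=-4 >-6, r--

l=0, r=2, sum=-5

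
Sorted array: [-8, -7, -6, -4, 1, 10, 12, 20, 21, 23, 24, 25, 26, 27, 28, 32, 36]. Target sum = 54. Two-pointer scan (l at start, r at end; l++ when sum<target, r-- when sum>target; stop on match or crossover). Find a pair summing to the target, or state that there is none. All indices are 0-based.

l=0 r=16: -8+36=28 <54, l++
l=1 r=16: -7+36=29 <54, l++
l=2 r=16: -6+36=30 <54, l++
l=3 r=16: -4+36=32 <54, l++
l=4 r=16: 1+36=37 <54, l++
l=5 r=16: 10+36=46 <54, l++
l=6 r=16: 12+36=48 <54, l++
l=7 r=16: 20+36=56 >54, r--
l=7 r=15: 20+32=52 <54, l++
l=8 r=15: 21+32=53 <54, l++
l=9 r=15: 23+32=55 >54, r--
l=9 r=14: 23+28=51 <54, l++
l=10 r=14: 24+28=52 <54, l++
l=11 r=14: 25+28=53 <54, l++
l=12 r=14: 26+28=54, found

(26, 28)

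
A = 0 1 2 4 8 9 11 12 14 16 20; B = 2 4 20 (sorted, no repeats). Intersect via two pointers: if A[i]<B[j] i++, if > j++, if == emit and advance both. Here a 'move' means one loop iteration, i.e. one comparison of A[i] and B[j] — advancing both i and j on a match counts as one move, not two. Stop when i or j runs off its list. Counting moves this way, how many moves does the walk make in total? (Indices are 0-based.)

[i=0,j=0] 0<2 → i++
[i=1,j=0] 1<2 → i++
[i=2,j=0] 2==2 emit → i++,j++
[i=3,j=1] 4==4 emit → i++,j++
[i=4,j=2] 8<20 → i++
[i=5,j=2] 9<20 → i++
[i=6,j=2] 11<20 → i++
[i=7,j=2] 12<20 → i++
[i=8,j=2] 14<20 → i++
[i=9,j=2] 16<20 → i++
[i=10,j=2] 20==20 emit → i++,j++

11 moves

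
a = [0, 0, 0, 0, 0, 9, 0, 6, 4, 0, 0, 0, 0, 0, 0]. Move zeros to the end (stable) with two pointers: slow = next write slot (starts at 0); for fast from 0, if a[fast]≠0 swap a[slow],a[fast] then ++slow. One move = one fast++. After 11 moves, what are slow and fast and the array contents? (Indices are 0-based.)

slow=0 fast=0: a[fast]=0, fast++
slow=0 fast=1: a[fast]=0, fast++
slow=0 fast=2: a[fast]=0, fast++
slow=0 fast=3: a[fast]=0, fast++
slow=0 fast=4: a[fast]=0, fast++
slow=0 fast=5: a[fast]=9≠0 swap→a[0]=9, slow++,fast++
slow=1 fast=6: a[fast]=0, fast++
slow=1 fast=7: a[fast]=6≠0 swap→a[1]=6, slow++,fast++
slow=2 fast=8: a[fast]=4≠0 swap→a[2]=4, slow++,fast++
slow=3 fast=9: a[fast]=0, fast++
slow=3 fast=10: a[fast]=0, fast++

slow=3, fast=11, a=[9, 6, 4, 0, 0, 0, 0, 0, 0, 0, 0, 0, 0, 0, 0]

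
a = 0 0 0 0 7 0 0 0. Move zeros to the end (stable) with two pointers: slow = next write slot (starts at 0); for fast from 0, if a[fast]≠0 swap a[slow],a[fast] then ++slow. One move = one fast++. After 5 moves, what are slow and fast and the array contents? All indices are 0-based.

slow=1, fast=5, a=[7, 0, 0, 0, 0, 0, 0, 0]

(s=0,f=0) a[fast]=0 → fast++
(s=0,f=1) a[fast]=0 → fast++
(s=0,f=2) a[fast]=0 → fast++
(s=0,f=3) a[fast]=0 → fast++
(s=0,f=4) a[fast]=7≠0 swap→a[0]=7 → slow++,fast++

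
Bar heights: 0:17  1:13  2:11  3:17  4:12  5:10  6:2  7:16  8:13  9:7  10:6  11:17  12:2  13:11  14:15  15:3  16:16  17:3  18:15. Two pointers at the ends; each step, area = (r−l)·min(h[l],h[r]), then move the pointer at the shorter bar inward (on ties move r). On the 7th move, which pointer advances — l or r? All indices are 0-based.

r

[0,18] min(17,15)*18=270 best=270 * → r--
[0,17] min(17,3)*17=51 best=270 → r--
[0,16] min(17,16)*16=256 best=270 → r--
[0,15] min(17,3)*15=45 best=270 → r--
[0,14] min(17,15)*14=210 best=270 → r--
[0,13] min(17,11)*13=143 best=270 → r--
[0,12] min(17,2)*12=24 best=270 → r--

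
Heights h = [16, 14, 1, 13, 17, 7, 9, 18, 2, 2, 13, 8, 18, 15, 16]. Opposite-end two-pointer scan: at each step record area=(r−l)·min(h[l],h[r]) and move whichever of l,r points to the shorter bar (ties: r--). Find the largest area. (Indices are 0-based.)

max area = 224

l=0 r=14: min(16,16)*14=224 best=224 *, r--
l=0 r=13: min(16,15)*13=195 best=224, r--
l=0 r=12: min(16,18)*12=192 best=224, l++
l=1 r=12: min(14,18)*11=154 best=224, l++
l=2 r=12: min(1,18)*10=10 best=224, l++
l=3 r=12: min(13,18)*9=117 best=224, l++
l=4 r=12: min(17,18)*8=136 best=224, l++
l=5 r=12: min(7,18)*7=49 best=224, l++
l=6 r=12: min(9,18)*6=54 best=224, l++
l=7 r=12: min(18,18)*5=90 best=224, r--
l=7 r=11: min(18,8)*4=32 best=224, r--
l=7 r=10: min(18,13)*3=39 best=224, r--
l=7 r=9: min(18,2)*2=4 best=224, r--
l=7 r=8: min(18,2)*1=2 best=224, r--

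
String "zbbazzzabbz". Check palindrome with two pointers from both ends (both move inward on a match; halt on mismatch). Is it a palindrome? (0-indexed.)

[0,10] 'z'=='z' → l++,r--
[1,9] 'b'=='b' → l++,r--
[2,8] 'b'=='b' → l++,r--
[3,7] 'a'=='a' → l++,r--
[4,6] 'z'=='z' → l++,r--

palindrome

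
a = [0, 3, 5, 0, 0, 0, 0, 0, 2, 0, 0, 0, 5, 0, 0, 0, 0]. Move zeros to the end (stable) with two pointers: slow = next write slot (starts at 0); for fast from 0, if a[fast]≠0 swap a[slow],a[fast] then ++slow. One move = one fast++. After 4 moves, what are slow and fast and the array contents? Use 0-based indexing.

slow=0 fast=0: a[fast]=0, fast++
slow=0 fast=1: a[fast]=3≠0 swap→a[0]=3, slow++,fast++
slow=1 fast=2: a[fast]=5≠0 swap→a[1]=5, slow++,fast++
slow=2 fast=3: a[fast]=0, fast++

slow=2, fast=4, a=[3, 5, 0, 0, 0, 0, 0, 0, 2, 0, 0, 0, 5, 0, 0, 0, 0]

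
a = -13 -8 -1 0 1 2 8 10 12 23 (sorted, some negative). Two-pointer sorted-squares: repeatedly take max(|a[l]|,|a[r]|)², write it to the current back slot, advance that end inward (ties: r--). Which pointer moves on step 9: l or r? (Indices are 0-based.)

l=0 r=9: |-13|<=|23| out[9]=529, r--
l=0 r=8: |-13|>|12| out[8]=169, l++
l=1 r=8: |-8|<=|12| out[7]=144, r--
l=1 r=7: |-8|<=|10| out[6]=100, r--
l=1 r=6: |-8|<=|8| out[5]=64, r--
l=1 r=5: |-8|>|2| out[4]=64, l++
l=2 r=5: |-1|<=|2| out[3]=4, r--
l=2 r=4: |-1|<=|1| out[2]=1, r--
l=2 r=3: |-1|>|0| out[1]=1, l++

l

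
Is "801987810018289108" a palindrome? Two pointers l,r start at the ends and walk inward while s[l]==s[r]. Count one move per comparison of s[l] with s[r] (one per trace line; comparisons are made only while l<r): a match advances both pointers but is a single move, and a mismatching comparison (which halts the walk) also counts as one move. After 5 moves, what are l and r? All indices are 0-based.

[0,17] '8'=='8' → l++,r--
[1,16] '0'=='0' → l++,r--
[2,15] '1'=='1' → l++,r--
[3,14] '9'=='9' → l++,r--
[4,13] '8'=='8' → l++,r--

l=5, r=12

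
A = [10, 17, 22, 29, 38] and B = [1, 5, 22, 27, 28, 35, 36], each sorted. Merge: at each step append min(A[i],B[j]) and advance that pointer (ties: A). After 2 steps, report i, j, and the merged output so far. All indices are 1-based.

i=1, j=3, merged so far=[1, 5]

i=1 j=1: A[i]=10>B[j]=1 take 1, j++
i=1 j=2: A[i]=10>B[j]=5 take 5, j++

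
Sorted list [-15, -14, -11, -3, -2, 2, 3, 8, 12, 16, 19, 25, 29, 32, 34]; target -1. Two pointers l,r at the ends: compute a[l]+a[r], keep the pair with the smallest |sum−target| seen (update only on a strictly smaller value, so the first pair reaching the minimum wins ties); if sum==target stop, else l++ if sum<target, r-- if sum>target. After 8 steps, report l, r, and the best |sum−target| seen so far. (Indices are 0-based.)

l=0 r=14: -15+34=19 d=20 *, r--
l=0 r=13: -15+32=17 d=18 *, r--
l=0 r=12: -15+29=14 d=15 *, r--
l=0 r=11: -15+25=10 d=11 *, r--
l=0 r=10: -15+19=4 d=5 *, r--
l=0 r=9: -15+16=1 d=2 *, r--
l=0 r=8: -15+12=-3 d=2, l++
l=1 r=8: -14+12=-2 d=1 *, l++

l=2, r=8, best |Δ|=1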